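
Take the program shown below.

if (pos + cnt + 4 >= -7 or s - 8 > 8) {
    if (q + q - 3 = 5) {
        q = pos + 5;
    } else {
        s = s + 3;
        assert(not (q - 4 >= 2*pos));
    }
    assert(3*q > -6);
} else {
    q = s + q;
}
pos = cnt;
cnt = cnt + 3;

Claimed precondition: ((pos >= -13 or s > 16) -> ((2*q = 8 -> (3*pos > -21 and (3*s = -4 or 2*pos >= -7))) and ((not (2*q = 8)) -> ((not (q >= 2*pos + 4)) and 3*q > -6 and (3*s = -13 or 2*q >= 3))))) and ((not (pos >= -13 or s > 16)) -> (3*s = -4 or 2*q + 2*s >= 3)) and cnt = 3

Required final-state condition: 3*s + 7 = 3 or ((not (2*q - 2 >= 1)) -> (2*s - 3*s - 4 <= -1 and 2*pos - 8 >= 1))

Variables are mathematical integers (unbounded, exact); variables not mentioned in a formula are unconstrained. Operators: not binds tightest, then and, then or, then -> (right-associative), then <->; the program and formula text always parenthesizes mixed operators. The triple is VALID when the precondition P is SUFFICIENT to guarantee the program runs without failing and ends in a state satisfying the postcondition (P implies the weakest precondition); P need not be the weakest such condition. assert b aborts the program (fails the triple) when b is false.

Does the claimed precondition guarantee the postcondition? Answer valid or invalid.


Working backward. After the program, the postcondition 3*s + 7 = 3 or ((not (2*q - 2 >= 1)) -> (2*s - 3*s - 4 <= -1 and 2*pos - 8 >= 1)) must hold; in canonical form it is 3*s = -4 or ((not (2*q >= 3)) -> (s >= -3 and 2*pos >= 9)).
Before cnt := cnt + 3: 3*s = -4 or ((not (2*q >= 3)) -> (s >= -3 and 2*pos >= 9))
Before pos := cnt: 3*s = -4 or ((not (2*q >= 3)) -> (s >= -3 and 2*cnt >= 9))
Then branch requires (2*q = 8 -> (3*pos > -21 and (3*s = -4 or ((not (2*pos >= -7)) -> (s >= -3 and 2*cnt >= 9))))) and ((not (2*q = 8)) -> ((not (q >= 2*pos + 4)) and 3*q > -6 and (3*s = -13 or ((not (2*q >= 3)) -> (s >= -6 and 2*cnt >= 9))))); else branch requires 3*s = -4 or ((not (2*q + 2*s >= 3)) -> (s >= -3 and 2*cnt >= 9)).
Before the if: ((cnt + pos >= -11 or s > 16) -> ((2*q = 8 -> (3*pos > -21 and (3*s = -4 or ((not (2*pos >= -7)) -> (s >= -3 and 2*cnt >= 9))))) and ((not (2*q = 8)) -> ((not (q >= 2*pos + 4)) and 3*q > -6 and (3*s = -13 or ((not (2*q >= 3)) -> (s >= -6 and 2*cnt >= 9))))))) and ((not (cnt + pos >= -11 or s > 16)) -> (3*s = -4 or ((not (2*q + 2*s >= 3)) -> (s >= -3 and 2*cnt >= 9))))
The weakest precondition is ((cnt + pos >= -11 or s > 16) -> ((2*q = 8 -> (3*pos > -21 and (3*s = -4 or ((not (2*pos >= -7)) -> (s >= -3 and 2*cnt >= 9))))) and ((not (2*q = 8)) -> ((not (q >= 2*pos + 4)) and 3*q > -6 and (3*s = -13 or ((not (2*q >= 3)) -> (s >= -6 and 2*cnt >= 9))))))) and ((not (cnt + pos >= -11 or s > 16)) -> (3*s = -4 or ((not (2*q + 2*s >= 3)) -> (s >= -3 and 2*cnt >= 9)))).
Check whether ((pos >= -13 or s > 16) -> ((2*q = 8 -> (3*pos > -21 and (3*s = -4 or 2*pos >= -7))) and ((not (2*q = 8)) -> ((not (q >= 2*pos + 4)) and 3*q > -6 and (3*s = -13 or 2*q >= 3))))) and ((not (pos >= -13 or s > 16)) -> (3*s = -4 or 2*q + 2*s >= 3)) and cnt = 3 implies it.
Countermodel: at the initial state cnt = 3, pos = -14, q = 4, s = -2, the precondition holds but the weakest precondition fails.
Answer: invalid


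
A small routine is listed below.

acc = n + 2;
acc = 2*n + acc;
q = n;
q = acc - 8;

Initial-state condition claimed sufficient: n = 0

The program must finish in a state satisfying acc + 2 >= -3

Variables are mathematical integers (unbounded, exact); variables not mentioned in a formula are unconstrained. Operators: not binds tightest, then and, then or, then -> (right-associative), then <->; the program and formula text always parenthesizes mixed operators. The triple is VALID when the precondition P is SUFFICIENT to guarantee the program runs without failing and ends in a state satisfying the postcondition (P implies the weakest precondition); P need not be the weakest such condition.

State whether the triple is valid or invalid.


Working backward. After the program, the postcondition acc + 2 >= -3 must hold; in canonical form it is acc >= -5.
Before q := acc - 8: acc >= -5
Before q := n: acc >= -5
Before acc := 2*n + acc: acc + 2*n >= -5
Before acc := n + 2: 3*n >= -7
The weakest precondition is 3*n >= -7.
Check whether n = 0 implies it.
Every state satisfying the precondition satisfies the weakest precondition: the implication holds.
Answer: valid


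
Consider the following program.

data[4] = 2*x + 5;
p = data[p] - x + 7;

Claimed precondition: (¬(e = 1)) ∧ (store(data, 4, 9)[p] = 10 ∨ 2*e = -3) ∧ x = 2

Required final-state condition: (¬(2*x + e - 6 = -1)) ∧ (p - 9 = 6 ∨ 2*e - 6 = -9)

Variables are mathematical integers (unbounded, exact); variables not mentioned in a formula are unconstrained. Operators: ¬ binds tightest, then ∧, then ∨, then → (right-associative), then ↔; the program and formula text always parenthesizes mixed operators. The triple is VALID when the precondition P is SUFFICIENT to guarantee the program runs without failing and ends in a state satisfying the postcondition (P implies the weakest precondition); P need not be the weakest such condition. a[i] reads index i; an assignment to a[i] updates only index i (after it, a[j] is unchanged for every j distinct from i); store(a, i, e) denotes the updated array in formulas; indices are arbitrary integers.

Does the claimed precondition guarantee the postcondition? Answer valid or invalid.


Working backward. After the program, the postcondition (¬(2*x + e - 6 = -1)) ∧ (p - 9 = 6 ∨ 2*e - 6 = -9) must hold; in canonical form it is (¬(e + 2*x = 5)) ∧ (p = 15 ∨ 2*e = -3).
Before p := data[p] - x + 7: (¬(e + 2*x = 5)) ∧ (data[p] = x + 8 ∨ 2*e = -3)
Before data[4] := 2*x + 5: (¬(e + 2*x = 5)) ∧ (store(data, 4, 2*x + 5)[p] = x + 8 ∨ 2*e = -3)
The weakest precondition is (¬(e + 2*x = 5)) ∧ (store(data, 4, 2*x + 5)[p] = x + 8 ∨ 2*e = -3).
Check whether (¬(e = 1)) ∧ (store(data, 4, 9)[p] = 10 ∨ 2*e = -3) ∧ x = 2 implies it.
Every state satisfying the precondition satisfies the weakest precondition: the implication holds.
Answer: valid


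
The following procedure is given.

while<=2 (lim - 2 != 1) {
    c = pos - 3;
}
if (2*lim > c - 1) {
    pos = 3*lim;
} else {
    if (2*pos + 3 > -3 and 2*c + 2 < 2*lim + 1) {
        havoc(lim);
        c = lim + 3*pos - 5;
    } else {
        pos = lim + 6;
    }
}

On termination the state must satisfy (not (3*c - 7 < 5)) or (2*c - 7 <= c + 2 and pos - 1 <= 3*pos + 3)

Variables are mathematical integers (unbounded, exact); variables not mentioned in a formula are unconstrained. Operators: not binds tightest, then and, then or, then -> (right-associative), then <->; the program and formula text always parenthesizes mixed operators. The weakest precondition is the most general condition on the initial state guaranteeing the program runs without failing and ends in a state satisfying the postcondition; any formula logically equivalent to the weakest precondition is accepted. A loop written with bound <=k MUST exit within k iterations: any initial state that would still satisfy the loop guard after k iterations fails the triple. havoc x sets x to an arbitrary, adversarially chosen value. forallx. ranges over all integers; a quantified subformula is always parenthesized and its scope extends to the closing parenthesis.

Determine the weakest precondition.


Working backward. After the program, the postcondition (not (3*c - 7 < 5)) or (2*c - 7 <= c + 2 and pos - 1 <= 3*pos + 3) must hold; in canonical form it is (not (3*c < 12)) or (c <= 9 and 2*pos >= -4).
Then branch requires (not (3*c < 12)) or (c <= 9 and 6*lim >= -4); else branch requires ((2*pos > -6 and 2*c < 2*lim - 1) -> (forall lim_1. ((not (3*lim_1 + 9*pos < 27)) or (lim_1 + 3*pos <= 14 and 2*pos >= -4)))) and ((not (2*pos > -6 and 2*c < 2*lim - 1)) -> ((not (3*c < 12)) or (c <= 9 and 2*lim >= -16))).
Before the if: (2*lim > c - 1 -> ((not (3*c < 12)) or (c <= 9 and 6*lim >= -4))) and ((not (2*lim > c - 1)) -> (((2*pos > -6 and 2*c < 2*lim - 1) -> (forall lim_1. ((not (3*lim_1 + 9*pos < 27)) or (lim_1 + 3*pos <= 14 and 2*pos >= -4)))) and ((not (2*pos > -6 and 2*c < 2*lim - 1)) -> ((not (3*c < 12)) or (c <= 9 and 2*lim >= -16)))))
Before the loop (bound <=2), unroll the exhaustion recursion (WP_0 = exit-now case; WP_j = one more guarded iteration, up to j = 2):
  WP_0: (not (lim != 3)) and (2*lim > c - 1 -> ((not (3*c < 12)) or (c <= 9 and 6*lim >= -4))) and ((not (2*lim > c - 1)) -> (((2*pos > -6 and 2*c < 2*lim - 1) -> (forall lim_1. ((not (3*lim_1 + 9*pos < 27)) or (lim_1 + 3*pos <= 14 and 2*pos >= -4)))) and ((not (2*pos > -6 and 2*c < 2*lim - 1)) -> ((not (3*c < 12)) or (c <= 9 and 2*lim >= -16)))))
  WP_1: (lim != 3 -> ((not (lim != 3)) and (2*lim > pos - 4 -> ((not (3*pos < 21)) or (pos <= 12 and 6*lim >= -4))) and ((not (2*lim > pos - 4)) -> (((2*pos > -6 and 2*pos < 2*lim + 5) -> (forall lim_1. ((not (3*lim_1 + 9*pos < 27)) or (lim_1 + 3*pos <= 14 and 2*pos >= -4)))) and ((not (2*pos > -6 and 2*pos < 2*lim + 5)) -> ((not (3*pos < 21)) or (pos <= 12 and 2*lim >= -16))))))) and ((not (lim != 3)) -> ((2*lim > c - 1 -> ((not (3*c < 12)) or (c <= 9 and 6*lim >= -4))) and ((not (2*lim > c - 1)) -> (((2*pos > -6 and 2*c < 2*lim - 1) -> (forall lim_1. ((not (3*lim_1 + 9*pos < 27)) or (lim_1 + 3*pos <= 14 and 2*pos >= -4)))) and ((not (2*pos > -6 and 2*c < 2*lim - 1)) -> ((not (3*c < 12)) or (c <= 9 and 2*lim >= -16)))))))
  WP_2: (lim != 3 -> ((lim != 3 -> ((not (lim != 3)) and (2*lim > pos - 4 -> ((not (3*pos < 21)) or (pos <= 12 and 6*lim >= -4))) and ((not (2*lim > pos - 4)) -> (((2*pos > -6 and 2*pos < 2*lim + 5) -> (forall lim_1. ((not (3*lim_1 + 9*pos < 27)) or (lim_1 + 3*pos <= 14 and 2*pos >= -4)))) and ((not (2*pos > -6 and 2*pos < 2*lim + 5)) -> ((not (3*pos < 21)) or (pos <= 12 and 2*lim >= -16))))))) and ((not (lim != 3)) -> ((2*lim > pos - 4 -> ((not (3*pos < 21)) or (pos <= 12 and 6*lim >= -4))) and ((not (2*lim > pos - 4)) -> (((2*pos > -6 and 2*pos < 2*lim + 5) -> (forall lim_1. ((not (3*lim_1 + 9*pos < 27)) or (lim_1 + 3*pos <= 14 and 2*pos >= -4)))) and ((not (2*pos > -6 and 2*pos < 2*lim + 5)) -> ((not (3*pos < 21)) or (pos <= 12 and 2*lim >= -16))))))))) and ((not (lim != 3)) -> ((2*lim > c - 1 -> ((not (3*c < 12)) or (c <= 9 and 6*lim >= -4))) and ((not (2*lim > c - 1)) -> (((2*pos > -6 and 2*c < 2*lim - 1) -> (forall lim_1. ((not (3*lim_1 + 9*pos < 27)) or (lim_1 + 3*pos <= 14 and 2*pos >= -4)))) and ((not (2*pos > -6 and 2*c < 2*lim - 1)) -> ((not (3*c < 12)) or (c <= 9 and 2*lim >= -16)))))))
So before the loop: (lim != 3 -> ((lim != 3 -> ((not (lim != 3)) and (2*lim > pos - 4 -> ((not (3*pos < 21)) or (pos <= 12 and 6*lim >= -4))) and ((not (2*lim > pos - 4)) -> (((2*pos > -6 and 2*pos < 2*lim + 5) -> (forall lim_1. ((not (3*lim_1 + 9*pos < 27)) or (lim_1 + 3*pos <= 14 and 2*pos >= -4)))) and ((not (2*pos > -6 and 2*pos < 2*lim + 5)) -> ((not (3*pos < 21)) or (pos <= 12 and 2*lim >= -16))))))) and ((not (lim != 3)) -> ((2*lim > pos - 4 -> ((not (3*pos < 21)) or (pos <= 12 and 6*lim >= -4))) and ((not (2*lim > pos - 4)) -> (((2*pos > -6 and 2*pos < 2*lim + 5) -> (forall lim_1. ((not (3*lim_1 + 9*pos < 27)) or (lim_1 + 3*pos <= 14 and 2*pos >= -4)))) and ((not (2*pos > -6 and 2*pos < 2*lim + 5)) -> ((not (3*pos < 21)) or (pos <= 12 and 2*lim >= -16))))))))) and ((not (lim != 3)) -> ((2*lim > c - 1 -> ((not (3*c < 12)) or (c <= 9 and 6*lim >= -4))) and ((not (2*lim > c - 1)) -> (((2*pos > -6 and 2*c < 2*lim - 1) -> (forall lim_1. ((not (3*lim_1 + 9*pos < 27)) or (lim_1 + 3*pos <= 14 and 2*pos >= -4)))) and ((not (2*pos > -6 and 2*c < 2*lim - 1)) -> ((not (3*c < 12)) or (c <= 9 and 2*lim >= -16)))))))
Answer: WP = (lim != 3 -> ((lim != 3 -> ((not (lim != 3)) and (2*lim > pos - 4 -> ((not (3*pos < 21)) or (pos <= 12 and 6*lim >= -4))) and ((not (2*lim > pos - 4)) -> (((2*pos > -6 and 2*pos < 2*lim + 5) -> (forall lim_1. ((not (3*lim_1 + 9*pos < 27)) or (lim_1 + 3*pos <= 14 and 2*pos >= -4)))) and ((not (2*pos > -6 and 2*pos < 2*lim + 5)) -> ((not (3*pos < 21)) or (pos <= 12 and 2*lim >= -16))))))) and ((not (lim != 3)) -> ((2*lim > pos - 4 -> ((not (3*pos < 21)) or (pos <= 12 and 6*lim >= -4))) and ((not (2*lim > pos - 4)) -> (((2*pos > -6 and 2*pos < 2*lim + 5) -> (forall lim_1. ((not (3*lim_1 + 9*pos < 27)) or (lim_1 + 3*pos <= 14 and 2*pos >= -4)))) and ((not (2*pos > -6 and 2*pos < 2*lim + 5)) -> ((not (3*pos < 21)) or (pos <= 12 and 2*lim >= -16))))))))) and ((not (lim != 3)) -> ((2*lim > c - 1 -> ((not (3*c < 12)) or (c <= 9 and 6*lim >= -4))) and ((not (2*lim > c - 1)) -> (((2*pos > -6 and 2*c < 2*lim - 1) -> (forall lim_1. ((not (3*lim_1 + 9*pos < 27)) or (lim_1 + 3*pos <= 14 and 2*pos >= -4)))) and ((not (2*pos > -6 and 2*c < 2*lim - 1)) -> ((not (3*c < 12)) or (c <= 9 and 2*lim >= -16)))))))


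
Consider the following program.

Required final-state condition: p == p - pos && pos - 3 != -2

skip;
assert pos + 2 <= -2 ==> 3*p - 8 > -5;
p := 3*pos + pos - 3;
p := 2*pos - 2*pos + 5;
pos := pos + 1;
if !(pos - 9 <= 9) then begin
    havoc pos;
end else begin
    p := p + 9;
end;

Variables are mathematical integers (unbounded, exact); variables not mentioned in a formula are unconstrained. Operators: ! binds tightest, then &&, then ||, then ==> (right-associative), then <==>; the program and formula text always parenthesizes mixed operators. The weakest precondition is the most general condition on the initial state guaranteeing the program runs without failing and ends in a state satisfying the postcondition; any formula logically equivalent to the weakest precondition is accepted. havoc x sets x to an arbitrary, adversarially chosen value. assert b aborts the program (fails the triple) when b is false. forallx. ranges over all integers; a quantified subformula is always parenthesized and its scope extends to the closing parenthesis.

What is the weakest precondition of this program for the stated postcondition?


Working backward. After the program, the postcondition p == p - pos && pos - 3 != -2 must hold; in canonical form it is pos == 0 && pos != 1.
Then branch requires forall pos_1. (pos_1 == 0 && pos_1 != 1); else branch requires pos == 0 && pos != 1.
Before the if: ((!(pos <= 18)) ==> (forall pos_1. (pos_1 == 0 && pos_1 != 1))) && (pos <= 18 ==> (pos == 0 && pos != 1))
Before pos := pos + 1: ((!(pos <= 17)) ==> (forall pos_1. (pos_1 == 0 && pos_1 != 1))) && (pos <= 17 ==> (pos == -1 && pos != 0))
Before p := 2*pos - 2*pos + 5: ((!(pos <= 17)) ==> (forall pos_1. (pos_1 == 0 && pos_1 != 1))) && (pos <= 17 ==> (pos == -1 && pos != 0))
Before p := 3*pos + pos - 3: ((!(pos <= 17)) ==> (forall pos_1. (pos_1 == 0 && pos_1 != 1))) && (pos <= 17 ==> (pos == -1 && pos != 0))
Before assert pos + 2 <= -2 ==> 3*p - 8 > -5: (pos <= -4 ==> 3*p > 3) && ((!(pos <= 17)) ==> (forall pos_1. (pos_1 == 0 && pos_1 != 1))) && (pos <= 17 ==> (pos == -1 && pos != 0))
Before skip: (pos <= -4 ==> 3*p > 3) && ((!(pos <= 17)) ==> (forall pos_1. (pos_1 == 0 && pos_1 != 1))) && (pos <= 17 ==> (pos == -1 && pos != 0))
Answer: WP = (pos <= -4 ==> 3*p > 3) && ((!(pos <= 17)) ==> (forall pos_1. (pos_1 == 0 && pos_1 != 1))) && (pos <= 17 ==> (pos == -1 && pos != 0))


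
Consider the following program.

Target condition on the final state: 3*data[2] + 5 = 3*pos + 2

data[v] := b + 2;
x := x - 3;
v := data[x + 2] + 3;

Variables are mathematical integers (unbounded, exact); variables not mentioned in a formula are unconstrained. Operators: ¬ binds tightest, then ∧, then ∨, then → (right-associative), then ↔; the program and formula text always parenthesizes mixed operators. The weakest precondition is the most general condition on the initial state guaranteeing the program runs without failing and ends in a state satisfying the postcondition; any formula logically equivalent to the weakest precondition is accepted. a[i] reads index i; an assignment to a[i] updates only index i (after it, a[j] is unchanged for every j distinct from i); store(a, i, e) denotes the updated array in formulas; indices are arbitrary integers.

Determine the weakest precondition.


Working backward. After the program, the postcondition 3*data[2] + 5 = 3*pos + 2 must hold; in canonical form it is 3*data[2] = 3*pos - 3.
Before v := data[x + 2] + 3: 3*data[2] = 3*pos - 3
Before x := x - 3: 3*data[2] = 3*pos - 3
Before data[v] := b + 2: 3*store(data, v, b + 2)[2] = 3*pos - 3
Answer: WP = 3*store(data, v, b + 2)[2] = 3*pos - 3


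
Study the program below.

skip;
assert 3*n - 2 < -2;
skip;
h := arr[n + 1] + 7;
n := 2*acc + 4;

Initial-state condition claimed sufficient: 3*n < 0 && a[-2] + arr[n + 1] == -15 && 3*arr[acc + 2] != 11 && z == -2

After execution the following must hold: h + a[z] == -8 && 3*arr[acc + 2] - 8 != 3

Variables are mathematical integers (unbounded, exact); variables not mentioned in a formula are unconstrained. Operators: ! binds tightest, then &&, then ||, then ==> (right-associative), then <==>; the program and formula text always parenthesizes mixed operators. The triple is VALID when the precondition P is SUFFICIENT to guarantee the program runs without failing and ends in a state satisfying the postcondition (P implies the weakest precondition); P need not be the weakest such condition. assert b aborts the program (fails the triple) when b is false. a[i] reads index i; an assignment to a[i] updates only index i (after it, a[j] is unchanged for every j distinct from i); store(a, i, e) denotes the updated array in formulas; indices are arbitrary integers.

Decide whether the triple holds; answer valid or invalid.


Working backward. After the program, the postcondition h + a[z] == -8 && 3*arr[acc + 2] - 8 != 3 must hold; in canonical form it is a[z] + h == -8 && 3*arr[acc + 2] != 11.
Before n := 2*acc + 4: a[z] + h == -8 && 3*arr[acc + 2] != 11
Before h := arr[n + 1] + 7: a[z] + arr[n + 1] == -15 && 3*arr[acc + 2] != 11
Before skip: a[z] + arr[n + 1] == -15 && 3*arr[acc + 2] != 11
Before assert 3*n - 2 < -2: 3*n < 0 && a[z] + arr[n + 1] == -15 && 3*arr[acc + 2] != 11
Before skip: 3*n < 0 && a[z] + arr[n + 1] == -15 && 3*arr[acc + 2] != 11
The weakest precondition is 3*n < 0 && a[z] + arr[n + 1] == -15 && 3*arr[acc + 2] != 11.
Check whether 3*n < 0 && a[-2] + arr[n + 1] == -15 && 3*arr[acc + 2] != 11 && z == -2 implies it.
Every state satisfying the precondition satisfies the weakest precondition: the implication holds.
Answer: valid


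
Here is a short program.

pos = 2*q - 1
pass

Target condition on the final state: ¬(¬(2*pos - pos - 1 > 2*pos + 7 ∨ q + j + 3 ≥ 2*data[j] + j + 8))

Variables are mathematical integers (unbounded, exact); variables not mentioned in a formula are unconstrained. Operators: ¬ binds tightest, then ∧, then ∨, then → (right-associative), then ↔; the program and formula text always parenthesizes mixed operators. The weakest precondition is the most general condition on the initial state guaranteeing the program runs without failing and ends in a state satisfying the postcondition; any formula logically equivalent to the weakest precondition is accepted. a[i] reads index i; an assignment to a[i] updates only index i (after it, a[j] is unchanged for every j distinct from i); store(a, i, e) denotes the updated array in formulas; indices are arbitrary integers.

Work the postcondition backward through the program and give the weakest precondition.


Working backward. After the program, the postcondition ¬(¬(2*pos - pos - 1 > 2*pos + 7 ∨ q + j + 3 ≥ 2*data[j] + j + 8)) must hold; in canonical form it is pos < -8 ∨ q ≥ 2*data[j] + 5.
Before skip: pos < -8 ∨ q ≥ 2*data[j] + 5
Before pos := 2*q - 1: 2*q < -7 ∨ q ≥ 2*data[j] + 5
Answer: WP = 2*q < -7 ∨ q ≥ 2*data[j] + 5


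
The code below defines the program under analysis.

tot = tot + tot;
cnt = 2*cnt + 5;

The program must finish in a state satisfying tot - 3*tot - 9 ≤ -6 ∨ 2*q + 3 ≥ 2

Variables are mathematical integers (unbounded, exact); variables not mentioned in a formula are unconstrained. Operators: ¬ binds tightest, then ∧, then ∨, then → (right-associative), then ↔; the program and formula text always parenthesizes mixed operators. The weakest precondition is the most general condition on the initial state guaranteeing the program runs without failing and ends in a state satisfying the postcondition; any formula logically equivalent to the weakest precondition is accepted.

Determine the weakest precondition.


Working backward. After the program, the postcondition tot - 3*tot - 9 ≤ -6 ∨ 2*q + 3 ≥ 2 must hold; in canonical form it is 2*tot ≥ -3 ∨ 2*q ≥ -1.
Before cnt := 2*cnt + 5: 2*tot ≥ -3 ∨ 2*q ≥ -1
Before tot := tot + tot: 4*tot ≥ -3 ∨ 2*q ≥ -1
Answer: WP = 4*tot ≥ -3 ∨ 2*q ≥ -1


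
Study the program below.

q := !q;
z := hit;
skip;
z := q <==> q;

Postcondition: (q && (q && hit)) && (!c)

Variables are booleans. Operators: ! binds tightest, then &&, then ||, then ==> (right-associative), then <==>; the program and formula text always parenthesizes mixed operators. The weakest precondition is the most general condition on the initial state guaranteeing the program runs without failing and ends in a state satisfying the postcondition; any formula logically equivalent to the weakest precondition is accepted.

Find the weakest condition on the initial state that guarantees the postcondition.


Working backward. After the program, the postcondition (q && (q && hit)) && (!c) must hold; in canonical form it is q && hit && (!c).
Before z := q <==> q: q && hit && (!c)
Before skip: q && hit && (!c)
Before z := hit: q && hit && (!c)
Before q := !q: (!q) && hit && (!c)
Answer: WP = (!q) && hit && (!c)


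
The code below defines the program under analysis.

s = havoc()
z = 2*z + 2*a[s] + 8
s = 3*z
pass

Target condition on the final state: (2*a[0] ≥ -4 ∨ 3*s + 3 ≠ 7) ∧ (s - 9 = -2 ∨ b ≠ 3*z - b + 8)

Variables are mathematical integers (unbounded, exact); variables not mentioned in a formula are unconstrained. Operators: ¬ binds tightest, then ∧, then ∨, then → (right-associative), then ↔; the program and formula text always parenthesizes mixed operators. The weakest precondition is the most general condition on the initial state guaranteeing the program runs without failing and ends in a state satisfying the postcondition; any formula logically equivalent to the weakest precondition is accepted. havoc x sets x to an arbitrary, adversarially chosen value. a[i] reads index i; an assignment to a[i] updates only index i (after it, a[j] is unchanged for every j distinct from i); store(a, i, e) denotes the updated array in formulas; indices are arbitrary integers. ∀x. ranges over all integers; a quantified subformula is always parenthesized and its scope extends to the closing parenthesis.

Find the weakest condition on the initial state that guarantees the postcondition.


Working backward. After the program, the postcondition (2*a[0] ≥ -4 ∨ 3*s + 3 ≠ 7) ∧ (s - 9 = -2 ∨ b ≠ 3*z - b + 8) must hold; in canonical form it is (2*a[0] ≥ -4 ∨ 3*s ≠ 4) ∧ (s = 7 ∨ 2*b ≠ 3*z + 8).
Before skip: (2*a[0] ≥ -4 ∨ 3*s ≠ 4) ∧ (s = 7 ∨ 2*b ≠ 3*z + 8)
Before s := 3*z: (2*a[0] ≥ -4 ∨ 9*z ≠ 4) ∧ (3*z = 7 ∨ 2*b ≠ 3*z + 8)
Before z := 2*z + 2*a[s] + 8: (2*a[0] ≥ -4 ∨ 18*a[s] + 18*z ≠ -68) ∧ (6*a[s] + 6*z = -17 ∨ 2*b ≠ 6*a[s] + 6*z + 32)
Before havoc s: ∀s_1. ((2*a[0] ≥ -4 ∨ 18*a[s_1] + 18*z ≠ -68) ∧ (6*a[s_1] + 6*z = -17 ∨ 2*b ≠ 6*a[s_1] + 6*z + 32))
Answer: WP = ∀s_1. ((2*a[0] ≥ -4 ∨ 18*a[s_1] + 18*z ≠ -68) ∧ (6*a[s_1] + 6*z = -17 ∨ 2*b ≠ 6*a[s_1] + 6*z + 32))


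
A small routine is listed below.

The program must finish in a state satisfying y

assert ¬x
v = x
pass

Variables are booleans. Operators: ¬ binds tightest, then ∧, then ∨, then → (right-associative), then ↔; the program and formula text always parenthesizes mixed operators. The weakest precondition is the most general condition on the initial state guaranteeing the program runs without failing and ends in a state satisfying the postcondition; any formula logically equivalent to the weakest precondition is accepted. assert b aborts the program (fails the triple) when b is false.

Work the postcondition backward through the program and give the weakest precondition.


Working backward. After the program, y must hold.
Before skip: y
Before v := x: y
Before assert ¬x: (¬x) ∧ y
Answer: WP = (¬x) ∧ y


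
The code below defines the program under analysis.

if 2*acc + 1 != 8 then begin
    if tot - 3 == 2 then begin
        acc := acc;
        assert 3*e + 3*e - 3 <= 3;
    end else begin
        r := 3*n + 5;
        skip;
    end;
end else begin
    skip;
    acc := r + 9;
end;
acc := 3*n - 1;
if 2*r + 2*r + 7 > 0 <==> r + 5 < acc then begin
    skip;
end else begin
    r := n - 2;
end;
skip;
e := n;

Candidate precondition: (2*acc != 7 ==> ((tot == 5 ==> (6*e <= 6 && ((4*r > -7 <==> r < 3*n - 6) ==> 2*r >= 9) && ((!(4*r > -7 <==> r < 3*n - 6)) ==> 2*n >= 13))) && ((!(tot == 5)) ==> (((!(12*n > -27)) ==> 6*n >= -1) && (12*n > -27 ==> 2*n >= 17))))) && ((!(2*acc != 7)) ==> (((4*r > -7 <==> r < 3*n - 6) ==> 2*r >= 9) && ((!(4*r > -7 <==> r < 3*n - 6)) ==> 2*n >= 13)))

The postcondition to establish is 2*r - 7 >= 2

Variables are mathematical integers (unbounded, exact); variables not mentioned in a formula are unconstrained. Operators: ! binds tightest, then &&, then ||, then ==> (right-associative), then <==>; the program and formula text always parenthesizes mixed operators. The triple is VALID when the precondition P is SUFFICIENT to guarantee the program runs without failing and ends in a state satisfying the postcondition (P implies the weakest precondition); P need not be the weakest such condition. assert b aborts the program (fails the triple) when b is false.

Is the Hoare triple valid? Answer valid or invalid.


Working backward. After the program, the postcondition 2*r - 7 >= 2 must hold; in canonical form it is 2*r >= 9.
Before e := n: 2*r >= 9
Before skip: 2*r >= 9
Then branch requires 2*r >= 9; else branch requires 2*n >= 13.
Before the if: ((4*r > -7 <==> r < acc - 5) ==> 2*r >= 9) && ((!(4*r > -7 <==> r < acc - 5)) ==> 2*n >= 13)
Before acc := 3*n - 1: ((4*r > -7 <==> r < 3*n - 6) ==> 2*r >= 9) && ((!(4*r > -7 <==> r < 3*n - 6)) ==> 2*n >= 13)
Then branch requires (tot == 5 ==> (6*e <= 6 && ((4*r > -7 <==> r < 3*n - 6) ==> 2*r >= 9) && ((!(4*r > -7 <==> r < 3*n - 6)) ==> 2*n >= 13))) && ((!(tot == 5)) ==> (((!(12*n > -27)) ==> 6*n >= -1) && (12*n > -27 ==> 2*n >= 13))); else branch requires ((4*r > -7 <==> r < 3*n - 6) ==> 2*r >= 9) && ((!(4*r > -7 <==> r < 3*n - 6)) ==> 2*n >= 13).
Before the if: (2*acc != 7 ==> ((tot == 5 ==> (6*e <= 6 && ((4*r > -7 <==> r < 3*n - 6) ==> 2*r >= 9) && ((!(4*r > -7 <==> r < 3*n - 6)) ==> 2*n >= 13))) && ((!(tot == 5)) ==> (((!(12*n > -27)) ==> 6*n >= -1) && (12*n > -27 ==> 2*n >= 13))))) && ((!(2*acc != 7)) ==> (((4*r > -7 <==> r < 3*n - 6) ==> 2*r >= 9) && ((!(4*r > -7 <==> r < 3*n - 6)) ==> 2*n >= 13)))
The weakest precondition is (2*acc != 7 ==> ((tot == 5 ==> (6*e <= 6 && ((4*r > -7 <==> r < 3*n - 6) ==> 2*r >= 9) && ((!(4*r > -7 <==> r < 3*n - 6)) ==> 2*n >= 13))) && ((!(tot == 5)) ==> (((!(12*n > -27)) ==> 6*n >= -1) && (12*n > -27 ==> 2*n >= 13))))) && ((!(2*acc != 7)) ==> (((4*r > -7 <==> r < 3*n - 6) ==> 2*r >= 9) && ((!(4*r > -7 <==> r < 3*n - 6)) ==> 2*n >= 13))).
Check whether (2*acc != 7 ==> ((tot == 5 ==> (6*e <= 6 && ((4*r > -7 <==> r < 3*n - 6) ==> 2*r >= 9) && ((!(4*r > -7 <==> r < 3*n - 6)) ==> 2*n >= 13))) && ((!(tot == 5)) ==> (((!(12*n > -27)) ==> 6*n >= -1) && (12*n > -27 ==> 2*n >= 17))))) && ((!(2*acc != 7)) ==> (((4*r > -7 <==> r < 3*n - 6) ==> 2*r >= 9) && ((!(4*r > -7 <==> r < 3*n - 6)) ==> 2*n >= 13))) implies it.
Every state satisfying the precondition satisfies the weakest precondition: the implication holds.
Answer: valid


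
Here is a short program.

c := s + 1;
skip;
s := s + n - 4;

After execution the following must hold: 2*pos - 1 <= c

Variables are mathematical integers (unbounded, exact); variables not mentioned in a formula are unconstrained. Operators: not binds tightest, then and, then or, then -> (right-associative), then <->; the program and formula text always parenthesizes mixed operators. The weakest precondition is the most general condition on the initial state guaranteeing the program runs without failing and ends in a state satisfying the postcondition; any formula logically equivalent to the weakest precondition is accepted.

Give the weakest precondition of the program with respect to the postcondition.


Working backward. After the program, the postcondition 2*pos - 1 <= c must hold; in canonical form it is 2*pos <= c + 1.
Before s := s + n - 4: 2*pos <= c + 1
Before skip: 2*pos <= c + 1
Before c := s + 1: 2*pos <= s + 2
Answer: WP = 2*pos <= s + 2


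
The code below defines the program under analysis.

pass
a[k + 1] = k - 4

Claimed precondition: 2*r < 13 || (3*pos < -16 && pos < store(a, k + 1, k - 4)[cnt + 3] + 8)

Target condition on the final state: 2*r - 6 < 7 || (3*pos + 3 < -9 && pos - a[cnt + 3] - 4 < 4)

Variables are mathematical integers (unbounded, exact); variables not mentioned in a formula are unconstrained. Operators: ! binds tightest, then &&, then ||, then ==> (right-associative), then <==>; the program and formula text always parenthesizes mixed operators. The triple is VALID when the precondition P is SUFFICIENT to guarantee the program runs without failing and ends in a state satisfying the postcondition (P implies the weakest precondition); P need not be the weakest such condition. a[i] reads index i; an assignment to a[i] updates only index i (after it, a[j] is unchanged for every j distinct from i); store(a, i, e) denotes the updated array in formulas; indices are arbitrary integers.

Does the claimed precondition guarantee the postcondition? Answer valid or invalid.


Working backward. After the program, the postcondition 2*r - 6 < 7 || (3*pos + 3 < -9 && pos - a[cnt + 3] - 4 < 4) must hold; in canonical form it is 2*r < 13 || (3*pos < -12 && pos < a[cnt + 3] + 8).
Before a[k + 1] := k - 4: 2*r < 13 || (3*pos < -12 && pos < store(a, k + 1, k - 4)[cnt + 3] + 8)
Before skip: 2*r < 13 || (3*pos < -12 && pos < store(a, k + 1, k - 4)[cnt + 3] + 8)
The weakest precondition is 2*r < 13 || (3*pos < -12 && pos < store(a, k + 1, k - 4)[cnt + 3] + 8).
Check whether 2*r < 13 || (3*pos < -16 && pos < store(a, k + 1, k - 4)[cnt + 3] + 8) implies it.
Every state satisfying the precondition satisfies the weakest precondition: the implication holds.
Answer: valid


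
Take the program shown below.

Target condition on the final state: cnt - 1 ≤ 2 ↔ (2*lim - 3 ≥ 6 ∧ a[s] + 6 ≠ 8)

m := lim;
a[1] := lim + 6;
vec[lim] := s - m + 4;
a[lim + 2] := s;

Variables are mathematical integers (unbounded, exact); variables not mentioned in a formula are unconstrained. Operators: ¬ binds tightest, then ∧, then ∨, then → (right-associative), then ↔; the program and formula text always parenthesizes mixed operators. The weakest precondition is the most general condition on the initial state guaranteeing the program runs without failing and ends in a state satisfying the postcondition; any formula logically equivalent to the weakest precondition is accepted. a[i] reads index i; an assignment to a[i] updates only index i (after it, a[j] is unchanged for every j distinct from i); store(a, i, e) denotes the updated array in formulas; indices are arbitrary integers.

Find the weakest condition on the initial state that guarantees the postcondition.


Working backward. After the program, the postcondition cnt - 1 ≤ 2 ↔ (2*lim - 3 ≥ 6 ∧ a[s] + 6 ≠ 8) must hold; in canonical form it is cnt ≤ 3 ↔ (2*lim ≥ 9 ∧ a[s] ≠ 2).
Before a[lim + 2] := s: cnt ≤ 3 ↔ (2*lim ≥ 9 ∧ store(a, lim + 2, s)[s] ≠ 2)
Before vec[lim] := s - m + 4: cnt ≤ 3 ↔ (2*lim ≥ 9 ∧ store(a, lim + 2, s)[s] ≠ 2)
Before a[1] := lim + 6: cnt ≤ 3 ↔ (2*lim ≥ 9 ∧ store(store(a, 1, lim + 6), lim + 2, s)[s] ≠ 2)
Before m := lim: cnt ≤ 3 ↔ (2*lim ≥ 9 ∧ store(store(a, 1, lim + 6), lim + 2, s)[s] ≠ 2)
Answer: WP = cnt ≤ 3 ↔ (2*lim ≥ 9 ∧ store(store(a, 1, lim + 6), lim + 2, s)[s] ≠ 2)


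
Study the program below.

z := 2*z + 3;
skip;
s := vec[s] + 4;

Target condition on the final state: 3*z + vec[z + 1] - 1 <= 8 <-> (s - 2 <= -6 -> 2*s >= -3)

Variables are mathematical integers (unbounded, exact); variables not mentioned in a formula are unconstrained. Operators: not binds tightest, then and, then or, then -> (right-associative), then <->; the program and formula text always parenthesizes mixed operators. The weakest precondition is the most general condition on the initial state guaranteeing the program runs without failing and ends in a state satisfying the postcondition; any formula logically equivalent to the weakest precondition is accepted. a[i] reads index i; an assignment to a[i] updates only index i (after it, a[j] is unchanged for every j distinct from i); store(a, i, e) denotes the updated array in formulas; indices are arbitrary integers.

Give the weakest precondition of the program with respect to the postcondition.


Working backward. After the program, the postcondition 3*z + vec[z + 1] - 1 <= 8 <-> (s - 2 <= -6 -> 2*s >= -3) must hold; in canonical form it is vec[z + 1] + 3*z <= 9 <-> (s <= -4 -> 2*s >= -3).
Before s := vec[s] + 4: vec[z + 1] + 3*z <= 9 <-> (vec[s] <= -8 -> 2*vec[s] >= -11)
Before skip: vec[z + 1] + 3*z <= 9 <-> (vec[s] <= -8 -> 2*vec[s] >= -11)
Before z := 2*z + 3: vec[2*z + 4] + 6*z <= 0 <-> (vec[s] <= -8 -> 2*vec[s] >= -11)
Answer: WP = vec[2*z + 4] + 6*z <= 0 <-> (vec[s] <= -8 -> 2*vec[s] >= -11)


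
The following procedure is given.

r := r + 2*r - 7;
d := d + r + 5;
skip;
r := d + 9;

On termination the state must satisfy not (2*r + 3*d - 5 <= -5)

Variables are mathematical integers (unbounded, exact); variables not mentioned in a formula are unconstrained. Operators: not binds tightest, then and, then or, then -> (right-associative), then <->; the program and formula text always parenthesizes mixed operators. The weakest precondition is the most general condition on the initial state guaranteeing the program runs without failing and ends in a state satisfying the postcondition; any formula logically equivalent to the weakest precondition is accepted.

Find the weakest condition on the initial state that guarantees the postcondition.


Working backward. After the program, the postcondition not (2*r + 3*d - 5 <= -5) must hold; in canonical form it is not (3*d + 2*r <= 0).
Before r := d + 9: not (5*d <= -18)
Before skip: not (5*d <= -18)
Before d := d + r + 5: not (5*d + 5*r <= -43)
Before r := r + 2*r - 7: not (5*d + 15*r <= -8)
Answer: WP = not (5*d + 15*r <= -8)


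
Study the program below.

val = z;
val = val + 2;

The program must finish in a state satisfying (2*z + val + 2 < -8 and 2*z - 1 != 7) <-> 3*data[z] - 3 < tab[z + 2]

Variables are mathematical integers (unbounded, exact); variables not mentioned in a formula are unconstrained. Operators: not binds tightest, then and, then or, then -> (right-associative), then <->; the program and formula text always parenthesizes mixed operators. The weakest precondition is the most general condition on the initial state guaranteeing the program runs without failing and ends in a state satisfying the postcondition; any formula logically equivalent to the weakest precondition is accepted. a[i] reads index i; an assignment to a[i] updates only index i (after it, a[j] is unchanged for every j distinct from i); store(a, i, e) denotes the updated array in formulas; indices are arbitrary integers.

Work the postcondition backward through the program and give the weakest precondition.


Working backward. After the program, the postcondition (2*z + val + 2 < -8 and 2*z - 1 != 7) <-> 3*data[z] - 3 < tab[z + 2] must hold; in canonical form it is (val + 2*z < -10 and 2*z != 8) <-> 3*data[z] < tab[z + 2] + 3.
Before val := val + 2: (val + 2*z < -12 and 2*z != 8) <-> 3*data[z] < tab[z + 2] + 3
Before val := z: (3*z < -12 and 2*z != 8) <-> 3*data[z] < tab[z + 2] + 3
Answer: WP = (3*z < -12 and 2*z != 8) <-> 3*data[z] < tab[z + 2] + 3


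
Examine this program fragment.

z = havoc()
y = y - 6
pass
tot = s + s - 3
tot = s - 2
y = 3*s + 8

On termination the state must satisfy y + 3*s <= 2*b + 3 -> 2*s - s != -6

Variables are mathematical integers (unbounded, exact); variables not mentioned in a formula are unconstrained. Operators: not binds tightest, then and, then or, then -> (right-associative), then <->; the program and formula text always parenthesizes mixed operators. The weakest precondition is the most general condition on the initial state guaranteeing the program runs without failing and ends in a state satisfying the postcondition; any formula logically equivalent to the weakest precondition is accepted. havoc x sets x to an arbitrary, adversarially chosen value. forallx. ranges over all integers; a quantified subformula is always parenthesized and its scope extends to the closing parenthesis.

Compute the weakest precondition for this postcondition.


Working backward. After the program, the postcondition y + 3*s <= 2*b + 3 -> 2*s - s != -6 must hold; in canonical form it is 3*s + y <= 2*b + 3 -> s != -6.
Before y := 3*s + 8: 6*s <= 2*b - 5 -> s != -6
Before tot := s - 2: 6*s <= 2*b - 5 -> s != -6
Before tot := s + s - 3: 6*s <= 2*b - 5 -> s != -6
Before skip: 6*s <= 2*b - 5 -> s != -6
Before y := y - 6: 6*s <= 2*b - 5 -> s != -6
Before havoc z: 6*s <= 2*b - 5 -> s != -6
Answer: WP = 6*s <= 2*b - 5 -> s != -6


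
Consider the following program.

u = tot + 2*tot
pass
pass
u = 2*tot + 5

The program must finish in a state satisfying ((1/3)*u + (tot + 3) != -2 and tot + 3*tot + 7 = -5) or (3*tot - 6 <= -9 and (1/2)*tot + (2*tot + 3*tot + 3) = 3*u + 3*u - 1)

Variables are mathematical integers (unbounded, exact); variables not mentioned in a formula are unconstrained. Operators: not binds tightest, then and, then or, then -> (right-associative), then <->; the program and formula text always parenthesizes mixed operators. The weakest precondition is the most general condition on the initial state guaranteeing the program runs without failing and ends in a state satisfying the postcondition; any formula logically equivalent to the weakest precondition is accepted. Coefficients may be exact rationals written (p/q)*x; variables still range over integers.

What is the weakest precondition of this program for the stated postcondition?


Working backward. After the program, the postcondition ((1/3)*u + (tot + 3) != -2 and tot + 3*tot + 7 = -5) or (3*tot - 6 <= -9 and (1/2)*tot + (2*tot + 3*tot + 3) = 3*u + 3*u - 1) must hold; in canonical form it is (tot + (1/3)*u != -5 and 4*tot = -12) or (3*tot <= -3 and (11/2)*tot = 6*u - 4).
Before u := 2*tot + 5: ((5/3)*tot != -20/3 and 4*tot = -12) or (3*tot <= -3 and (13/2)*tot = -26)
Before skip: ((5/3)*tot != -20/3 and 4*tot = -12) or (3*tot <= -3 and (13/2)*tot = -26)
Before skip: ((5/3)*tot != -20/3 and 4*tot = -12) or (3*tot <= -3 and (13/2)*tot = -26)
Before u := tot + 2*tot: ((5/3)*tot != -20/3 and 4*tot = -12) or (3*tot <= -3 and (13/2)*tot = -26)
Answer: WP = ((5/3)*tot != -20/3 and 4*tot = -12) or (3*tot <= -3 and (13/2)*tot = -26)


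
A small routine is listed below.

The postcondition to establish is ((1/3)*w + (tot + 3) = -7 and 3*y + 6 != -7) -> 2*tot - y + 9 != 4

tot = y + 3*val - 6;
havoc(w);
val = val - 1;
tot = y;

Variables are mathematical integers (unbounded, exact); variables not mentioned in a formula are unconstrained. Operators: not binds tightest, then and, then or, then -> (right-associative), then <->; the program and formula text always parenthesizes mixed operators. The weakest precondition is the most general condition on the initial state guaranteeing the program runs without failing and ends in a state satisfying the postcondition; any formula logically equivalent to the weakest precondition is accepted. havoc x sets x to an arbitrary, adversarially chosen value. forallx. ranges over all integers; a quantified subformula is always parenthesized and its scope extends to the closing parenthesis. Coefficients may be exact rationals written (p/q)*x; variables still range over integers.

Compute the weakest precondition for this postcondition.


Working backward. After the program, the postcondition ((1/3)*w + (tot + 3) = -7 and 3*y + 6 != -7) -> 2*tot - y + 9 != 4 must hold; in canonical form it is (tot + (1/3)*w = -10 and 3*y != -13) -> 2*tot != y - 5.
Before tot := y: ((1/3)*w + y = -10 and 3*y != -13) -> y != -5
Before val := val - 1: ((1/3)*w + y = -10 and 3*y != -13) -> y != -5
Before havoc w: forall w_1. (((1/3)*w_1 + y = -10 and 3*y != -13) -> y != -5)
Before tot := y + 3*val - 6: forall w_1. (((1/3)*w_1 + y = -10 and 3*y != -13) -> y != -5)
Answer: WP = forall w_1. (((1/3)*w_1 + y = -10 and 3*y != -13) -> y != -5)
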